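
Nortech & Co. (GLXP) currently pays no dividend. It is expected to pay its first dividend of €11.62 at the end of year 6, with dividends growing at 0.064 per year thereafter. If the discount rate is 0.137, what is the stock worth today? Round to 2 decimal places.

€83.77

Deferred-dividend DDM. At t=5 the remaining stream is a growing perpetuity with first payment D_6 = 11.62.
V_5 = D_6/(r−g) = 11.62/(0.137−0.064) = 159.1781
P₀ = V_5/(1+r)^5 = 159.1781/(1+0.137)^5 = 83.7685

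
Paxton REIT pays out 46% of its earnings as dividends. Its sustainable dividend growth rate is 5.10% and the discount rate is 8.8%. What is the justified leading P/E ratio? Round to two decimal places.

12.43

Justified leading P/E = b/(r−g) = 0.46/(0.088−0.051) = 12.4324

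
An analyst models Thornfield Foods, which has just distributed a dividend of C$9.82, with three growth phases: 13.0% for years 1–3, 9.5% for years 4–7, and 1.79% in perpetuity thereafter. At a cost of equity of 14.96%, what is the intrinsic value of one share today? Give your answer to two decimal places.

C$120.88

Three-stage DDM. Project D₁…D_7; terminal Gordon value at t=7 with g = 0.0179; discount at r = 0.1496.
D_1 = 11.0966
D_2 = 12.5392
D_3 = 14.1692
D_4 = 15.5153
D_5 = 16.9893
D_6 = 18.6033
D_7 = 20.3706
TV_7 = 20.7352/(0.1496−0.0179) = 157.4427
P₀ = Σ Dₜ/(1+r)ᵗ + TV_7/(1+r)^7 = 120.8806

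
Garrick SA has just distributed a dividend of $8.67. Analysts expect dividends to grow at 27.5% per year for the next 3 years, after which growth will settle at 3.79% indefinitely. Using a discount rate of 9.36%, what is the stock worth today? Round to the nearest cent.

Two-stage DDM. Project D₁…D_3 at 0.275, terminal growth 0.0379, discount at r = 0.0936.
D_1 = 11.0542
D_2 = 14.0942
D_3 = 17.9701
Terminal value at t=3: TV = D_4/(r−g) = 18.6511/(0.0936−0.0379) = 334.8497
P₀ = 11.0542/(1+0.0936)^1 + 14.0942/(1+0.0936)^2 + 17.9701/(1+0.0936)^3 + 334.8497/(1+0.0936)^3 = 291.6529

$291.65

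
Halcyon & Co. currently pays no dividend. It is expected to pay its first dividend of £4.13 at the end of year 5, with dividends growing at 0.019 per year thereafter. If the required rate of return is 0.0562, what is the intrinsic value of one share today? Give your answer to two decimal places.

£89.21

Deferred-dividend DDM. At t=4 the remaining stream is a growing perpetuity with first payment D_5 = 4.13.
V_4 = D_5/(r−g) = 4.13/(0.0562−0.019) = 111.0215
P₀ = V_4/(1+r)^4 = 111.0215/(1+0.0562)^4 = 89.2118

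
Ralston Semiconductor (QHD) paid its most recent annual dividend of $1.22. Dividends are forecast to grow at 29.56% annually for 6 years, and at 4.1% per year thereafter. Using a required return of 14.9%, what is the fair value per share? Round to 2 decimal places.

Two-stage DDM. Project D₁…D_6 at 0.2956, terminal growth 0.041, discount at r = 0.149.
D_1 = 1.5806
D_2 = 2.0479
D_3 = 2.6532
D_4 = 3.4375
D_5 = 4.4536
D_6 = 5.7701
Terminal value at t=6: TV = D_7/(r−g) = 6.0067/(0.149−0.041) = 55.6176
P₀ = 1.5806/(1+0.149)^1 + 2.0479/(1+0.149)^2 + 2.6532/(1+0.149)^3 + 3.4375/(1+0.149)^4 + 4.4536/(1+0.149)^5 + 5.7701/(1+0.149)^6 + 55.6176/(1+0.149)^6 = 35.5506

$35.55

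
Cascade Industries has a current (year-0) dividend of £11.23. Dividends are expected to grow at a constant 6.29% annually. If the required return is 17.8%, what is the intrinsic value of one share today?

Gordon growth model: P₀ = D₁/(r − g). D₁ = 11.23 × (1 + 0.0629) = 11.9364.
P₀ = 11.9364 / (0.178 − 0.0629) = 11.9364 / 0.1151 = 103.7043

£103.70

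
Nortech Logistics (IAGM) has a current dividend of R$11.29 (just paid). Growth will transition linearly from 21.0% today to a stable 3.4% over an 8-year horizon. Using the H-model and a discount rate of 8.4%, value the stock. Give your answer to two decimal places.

H-model: P₀ = D₀[(1+g_L) + H(g_S−g_L)]/(r−g_L), with H = 8/2 = 4.
P₀ = 11.29 × [(1+0.034) + 4×(0.21−0.034)] / (0.084−0.034)
   = 11.29 × 1.7380 / 0.05 = 392.4404

R$392.44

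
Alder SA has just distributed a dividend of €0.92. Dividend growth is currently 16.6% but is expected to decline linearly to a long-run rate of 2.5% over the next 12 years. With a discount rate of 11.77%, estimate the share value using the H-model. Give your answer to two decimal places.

€18.57

H-model: P₀ = D₀[(1+g_L) + H(g_S−g_L)]/(r−g_L), with H = 12/2 = 6.
P₀ = 0.92 × [(1+0.025) + 6×(0.166−0.025)] / (0.1177−0.025)
   = 0.92 × 1.8710 / 0.0927 = 18.5687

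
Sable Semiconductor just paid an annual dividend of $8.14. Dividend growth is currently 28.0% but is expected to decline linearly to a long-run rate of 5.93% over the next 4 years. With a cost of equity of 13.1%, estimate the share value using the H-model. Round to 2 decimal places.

H-model: P₀ = D₀[(1+g_L) + H(g_S−g_L)]/(r−g_L), with H = 4/2 = 2.
P₀ = 8.14 × [(1+0.0593) + 2×(0.28−0.0593)] / (0.131−0.0593)
   = 8.14 × 1.5007 / 0.0717 = 170.3724

$170.37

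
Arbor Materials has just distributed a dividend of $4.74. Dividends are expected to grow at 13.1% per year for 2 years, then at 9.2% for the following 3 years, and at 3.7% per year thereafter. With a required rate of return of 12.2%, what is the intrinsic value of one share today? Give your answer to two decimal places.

$77.46

Three-stage DDM. Project D₁…D_5; terminal Gordon value at t=5 with g = 0.037; discount at r = 0.122.
D_1 = 5.3609
D_2 = 6.0632
D_3 = 6.6210
D_4 = 7.2302
D_5 = 7.8954
TV_5 = 8.1875/(0.122−0.037) = 96.3233
P₀ = Σ Dₜ/(1+r)ᵗ + TV_5/(1+r)^5 = 77.4554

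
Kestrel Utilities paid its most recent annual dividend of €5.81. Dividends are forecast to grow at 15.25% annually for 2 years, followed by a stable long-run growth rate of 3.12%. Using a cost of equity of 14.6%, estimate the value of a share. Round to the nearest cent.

Two-stage DDM. Project D₁…D_2 at 0.1525, terminal growth 0.0312, discount at r = 0.146.
D_1 = 6.6960
D_2 = 7.7172
Terminal value at t=2: TV = D_3/(r−g) = 7.9579/(0.146−0.0312) = 69.3201
P₀ = 6.6960/(1+0.146)^1 + 7.7172/(1+0.146)^2 + 69.3201/(1+0.146)^2 = 64.5015

€64.50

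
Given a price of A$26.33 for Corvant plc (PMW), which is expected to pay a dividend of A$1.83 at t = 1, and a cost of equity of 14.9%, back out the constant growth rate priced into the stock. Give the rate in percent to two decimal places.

7.95%

From P₀ = D₁/(r − g), the implied growth is g = r − D₁/P₀.
g = 0.149 − 1.83/26.33 = 0.149 − 0.06950 = 0.07950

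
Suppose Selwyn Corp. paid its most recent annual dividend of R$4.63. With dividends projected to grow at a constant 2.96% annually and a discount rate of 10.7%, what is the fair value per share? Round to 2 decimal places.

R$61.59

Gordon growth model: P₀ = D₁/(r − g). D₁ = 4.63 × (1 + 0.0296) = 4.7670.
P₀ = 4.7670 / (0.107 − 0.0296) = 4.7670 / 0.0774 = 61.5898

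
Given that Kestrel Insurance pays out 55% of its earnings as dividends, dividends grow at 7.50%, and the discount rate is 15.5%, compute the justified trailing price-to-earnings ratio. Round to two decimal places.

Justified trailing P/E = b(1+g)/(r−g) = 0.55×(1+0.075)/(0.155−0.075) = 7.3906

7.39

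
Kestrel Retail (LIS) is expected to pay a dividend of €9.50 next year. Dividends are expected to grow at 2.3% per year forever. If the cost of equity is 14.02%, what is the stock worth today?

€81.06

Gordon growth model: P₀ = D₁/(r − g), with D₁ = 9.50 given directly.
P₀ = 9.5000 / (0.1402 − 0.023) = 9.5000 / 0.1172 = 81.0580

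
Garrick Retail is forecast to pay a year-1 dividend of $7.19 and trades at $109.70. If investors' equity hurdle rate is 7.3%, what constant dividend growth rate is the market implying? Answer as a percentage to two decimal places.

0.75%

From P₀ = D₁/(r − g), the implied growth is g = r − D₁/P₀.
g = 0.073 − 7.19/109.70 = 0.073 − 0.06554 = 0.00746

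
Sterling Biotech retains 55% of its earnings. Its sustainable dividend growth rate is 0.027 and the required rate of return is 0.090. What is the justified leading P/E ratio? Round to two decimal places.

7.14

Payout ratio b = 1 − 0.55 = 0.45.
Justified leading P/E = b/(r−g) = 0.45/(0.09−0.027) = 7.1429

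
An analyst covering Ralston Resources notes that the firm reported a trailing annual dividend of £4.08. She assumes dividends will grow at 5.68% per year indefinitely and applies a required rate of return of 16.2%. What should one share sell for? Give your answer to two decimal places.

£40.99

Gordon growth model: P₀ = D₁/(r − g). D₁ = 4.08 × (1 + 0.0568) = 4.3117.
P₀ = 4.3117 / (0.162 − 0.0568) = 4.3117 / 0.1052 = 40.9862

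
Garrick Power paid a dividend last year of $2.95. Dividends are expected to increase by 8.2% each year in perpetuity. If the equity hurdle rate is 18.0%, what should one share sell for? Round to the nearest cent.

Gordon growth model: P₀ = D₁/(r − g). D₁ = 2.95 × (1 + 0.082) = 3.1919.
P₀ = 3.1919 / (0.18 − 0.082) = 3.1919 / 0.098 = 32.5704

$32.57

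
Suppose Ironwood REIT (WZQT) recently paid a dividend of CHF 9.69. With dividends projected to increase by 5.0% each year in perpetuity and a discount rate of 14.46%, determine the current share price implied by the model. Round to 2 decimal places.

Gordon growth model: P₀ = D₁/(r − g). D₁ = 9.69 × (1 + 0.05) = 10.1745.
P₀ = 10.1745 / (0.1446 − 0.05) = 10.1745 / 0.0946 = 107.5529

CHF 107.55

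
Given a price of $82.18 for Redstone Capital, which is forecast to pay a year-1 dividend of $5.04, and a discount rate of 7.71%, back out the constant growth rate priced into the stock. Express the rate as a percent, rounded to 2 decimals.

1.58%

From P₀ = D₁/(r − g), the implied growth is g = r − D₁/P₀.
g = 0.0771 − 5.04/82.18 = 0.0771 − 0.06133 = 0.01577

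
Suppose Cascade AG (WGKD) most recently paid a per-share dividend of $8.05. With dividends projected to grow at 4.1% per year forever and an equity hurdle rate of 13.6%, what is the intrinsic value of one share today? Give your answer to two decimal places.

Gordon growth model: P₀ = D₁/(r − g). D₁ = 8.05 × (1 + 0.041) = 8.3801.
P₀ = 8.3801 / (0.136 − 0.041) = 8.3801 / 0.095 = 88.2111

$88.21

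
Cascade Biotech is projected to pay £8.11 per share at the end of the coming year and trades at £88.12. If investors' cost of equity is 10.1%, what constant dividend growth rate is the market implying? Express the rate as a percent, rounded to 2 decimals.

0.90%

From P₀ = D₁/(r − g), the implied growth is g = r − D₁/P₀.
g = 0.101 − 8.11/88.12 = 0.101 − 0.09203 = 0.00897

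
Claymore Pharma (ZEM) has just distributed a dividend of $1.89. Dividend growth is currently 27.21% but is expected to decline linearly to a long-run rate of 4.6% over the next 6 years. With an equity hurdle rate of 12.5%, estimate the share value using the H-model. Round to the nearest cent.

H-model: P₀ = D₀[(1+g_L) + H(g_S−g_L)]/(r−g_L), with H = 6/2 = 3.
P₀ = 1.89 × [(1+0.046) + 3×(0.2721−0.046)] / (0.125−0.046)
   = 1.89 × 1.7243 / 0.079 = 41.2522

$41.25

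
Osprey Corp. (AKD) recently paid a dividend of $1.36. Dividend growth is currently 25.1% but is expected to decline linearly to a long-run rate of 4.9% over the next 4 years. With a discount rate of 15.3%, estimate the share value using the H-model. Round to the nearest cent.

H-model: P₀ = D₀[(1+g_L) + H(g_S−g_L)]/(r−g_L), with H = 4/2 = 2.
P₀ = 1.36 × [(1+0.049) + 2×(0.251−0.049)] / (0.153−0.049)
   = 1.36 × 1.4530 / 0.104 = 19.0008

$19.00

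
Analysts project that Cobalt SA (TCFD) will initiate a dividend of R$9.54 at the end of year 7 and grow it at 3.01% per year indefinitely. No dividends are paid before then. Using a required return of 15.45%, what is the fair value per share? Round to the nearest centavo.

R$32.39

Deferred-dividend DDM. At t=6 the remaining stream is a growing perpetuity with first payment D_7 = 9.54.
V_6 = D_7/(r−g) = 9.54/(0.1545−0.0301) = 76.6881
P₀ = V_6/(1+r)^6 = 76.6881/(1+0.1545)^6 = 32.3865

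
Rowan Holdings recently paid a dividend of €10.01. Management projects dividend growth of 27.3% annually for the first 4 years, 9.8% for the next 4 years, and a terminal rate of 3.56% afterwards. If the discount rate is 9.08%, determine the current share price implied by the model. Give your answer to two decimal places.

€492.94

Three-stage DDM. Project D₁…D_8; terminal Gordon value at t=8 with g = 0.0356; discount at r = 0.0908.
D_1 = 12.7427
D_2 = 16.2215
D_3 = 20.6500
D_4 = 26.2874
D_5 = 28.8636
D_6 = 31.6922
D_7 = 34.7980
D_8 = 38.2082
TV_8 = 39.5685/(0.0908−0.0356) = 716.8198
P₀ = Σ Dₜ/(1+r)ᵗ + TV_8/(1+r)^8 = 492.9424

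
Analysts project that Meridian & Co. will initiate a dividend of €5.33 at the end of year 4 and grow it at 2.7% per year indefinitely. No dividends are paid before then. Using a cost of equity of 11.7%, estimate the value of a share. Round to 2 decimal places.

Deferred-dividend DDM. At t=3 the remaining stream is a growing perpetuity with first payment D_4 = 5.33.
V_3 = D_4/(r−g) = 5.33/(0.117−0.027) = 59.2222
P₀ = V_3/(1+r)^3 = 59.2222/(1+0.117)^3 = 42.4938

€42.49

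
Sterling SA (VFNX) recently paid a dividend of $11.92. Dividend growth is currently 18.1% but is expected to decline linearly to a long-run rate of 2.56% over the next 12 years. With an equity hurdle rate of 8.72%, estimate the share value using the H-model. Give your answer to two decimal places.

H-model: P₀ = D₀[(1+g_L) + H(g_S−g_L)]/(r−g_L), with H = 12/2 = 6.
P₀ = 11.92 × [(1+0.0256) + 6×(0.181−0.0256)] / (0.0872−0.0256)
   = 11.92 × 1.9580 / 0.0616 = 378.8857

$378.89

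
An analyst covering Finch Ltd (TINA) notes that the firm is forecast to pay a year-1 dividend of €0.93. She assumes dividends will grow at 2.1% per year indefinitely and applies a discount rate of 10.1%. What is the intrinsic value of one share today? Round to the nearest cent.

Gordon growth model: P₀ = D₁/(r − g), with D₁ = 0.93 given directly.
P₀ = 0.9300 / (0.101 − 0.021) = 0.9300 / 0.08 = 11.6250

€11.63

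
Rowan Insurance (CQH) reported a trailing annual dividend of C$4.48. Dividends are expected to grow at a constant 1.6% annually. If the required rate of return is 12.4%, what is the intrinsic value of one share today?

C$42.15

Gordon growth model: P₀ = D₁/(r − g). D₁ = 4.48 × (1 + 0.016) = 4.5517.
P₀ = 4.5517 / (0.124 − 0.016) = 4.5517 / 0.108 = 42.1452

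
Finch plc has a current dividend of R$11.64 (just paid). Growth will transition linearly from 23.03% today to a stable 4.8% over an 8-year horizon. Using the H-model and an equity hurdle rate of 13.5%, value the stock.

R$237.78

H-model: P₀ = D₀[(1+g_L) + H(g_S−g_L)]/(r−g_L), with H = 8/2 = 4.
P₀ = 11.64 × [(1+0.048) + 4×(0.2303−0.048)] / (0.135−0.048)
   = 11.64 × 1.7772 / 0.087 = 237.7771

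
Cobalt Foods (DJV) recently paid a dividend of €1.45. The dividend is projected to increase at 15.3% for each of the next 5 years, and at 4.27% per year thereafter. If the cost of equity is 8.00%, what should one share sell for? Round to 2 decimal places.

€65.07

Two-stage DDM. Project D₁…D_5 at 0.153, terminal growth 0.0427, discount at r = 0.08.
D_1 = 1.6719
D_2 = 1.9276
D_3 = 2.2226
D_4 = 2.5626
D_5 = 2.9547
Terminal value at t=5: TV = D_6/(r−g) = 3.0809/(0.08−0.0427) = 82.5972
P₀ = 1.6719/(1+0.08)^1 + 1.9276/(1+0.08)^2 + 2.2226/(1+0.08)^3 + 2.5626/(1+0.08)^4 + 2.9547/(1+0.08)^5 + 82.5972/(1+0.08)^5 = 65.0738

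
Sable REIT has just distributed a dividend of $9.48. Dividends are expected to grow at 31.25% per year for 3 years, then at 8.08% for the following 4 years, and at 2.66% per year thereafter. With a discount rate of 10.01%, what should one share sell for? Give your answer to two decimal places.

Three-stage DDM. Project D₁…D_7; terminal Gordon value at t=7 with g = 0.0266; discount at r = 0.1001.
D_1 = 12.4425
D_2 = 16.3308
D_3 = 21.4342
D_4 = 23.1660
D_5 = 25.0378
D_6 = 27.0609
D_7 = 29.2474
TV_7 = 30.0254/(0.1001−0.0266) = 408.5089
P₀ = Σ Dₜ/(1+r)ᵗ + TV_7/(1+r)^7 = 312.0224

$312.02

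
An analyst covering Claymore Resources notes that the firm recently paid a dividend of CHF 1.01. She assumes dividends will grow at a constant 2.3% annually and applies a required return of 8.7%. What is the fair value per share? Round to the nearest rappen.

CHF 16.14

Gordon growth model: P₀ = D₁/(r − g). D₁ = 1.01 × (1 + 0.023) = 1.0332.
P₀ = 1.0332 / (0.087 − 0.023) = 1.0332 / 0.064 = 16.1442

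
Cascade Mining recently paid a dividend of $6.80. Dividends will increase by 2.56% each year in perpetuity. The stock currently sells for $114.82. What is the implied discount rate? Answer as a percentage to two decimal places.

Rearranging the constant-growth DDM: r = D₁/P₀ + g.
D₁ = 6.80 × (1 + 0.0256) = 6.9741.
r = 6.9741 / 114.82 + 0.0256 = 0.06074 + 0.0256 = 0.08634

8.63%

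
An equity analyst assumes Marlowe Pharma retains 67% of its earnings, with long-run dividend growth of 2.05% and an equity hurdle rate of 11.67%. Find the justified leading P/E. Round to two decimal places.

Payout ratio b = 1 − 0.67 = 0.33.
Justified leading P/E = b/(r−g) = 0.33/(0.1167−0.0205) = 3.4304

3.43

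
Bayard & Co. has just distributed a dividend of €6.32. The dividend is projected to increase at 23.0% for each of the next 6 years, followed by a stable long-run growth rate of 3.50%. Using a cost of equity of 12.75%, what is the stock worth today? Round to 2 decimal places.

Two-stage DDM. Project D₁…D_6 at 0.23, terminal growth 0.035, discount at r = 0.1275.
D_1 = 7.7736
D_2 = 9.5615
D_3 = 11.7607
D_4 = 14.4656
D_5 = 17.7927
D_6 = 21.8851
Terminal value at t=6: TV = D_7/(r−g) = 22.6510/(0.1275−0.035) = 244.8761
P₀ = 7.7736/(1+0.1275)^1 + 9.5615/(1+0.1275)^2 + 11.7607/(1+0.1275)^3 + 14.4656/(1+0.1275)^4 + 17.7927/(1+0.1275)^5 + 21.8851/(1+0.1275)^6 + 244.8761/(1+0.1275)^6 = 171.1811

€171.18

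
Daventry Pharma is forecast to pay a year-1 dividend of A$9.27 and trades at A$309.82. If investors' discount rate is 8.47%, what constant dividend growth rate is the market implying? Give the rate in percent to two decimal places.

From P₀ = D₁/(r − g), the implied growth is g = r − D₁/P₀.
g = 0.0847 − 9.27/309.82 = 0.0847 − 0.02992 = 0.05478

5.48%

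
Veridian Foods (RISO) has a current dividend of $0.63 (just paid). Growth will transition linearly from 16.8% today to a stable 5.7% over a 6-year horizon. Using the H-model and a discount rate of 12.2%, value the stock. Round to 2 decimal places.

H-model: P₀ = D₀[(1+g_L) + H(g_S−g_L)]/(r−g_L), with H = 6/2 = 3.
P₀ = 0.63 × [(1+0.057) + 3×(0.168−0.057)] / (0.122−0.057)
   = 0.63 × 1.3900 / 0.065 = 13.4723

$13.47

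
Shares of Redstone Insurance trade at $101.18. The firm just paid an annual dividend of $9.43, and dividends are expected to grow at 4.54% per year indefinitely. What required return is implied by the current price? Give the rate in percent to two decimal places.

14.28%

Rearranging the constant-growth DDM: r = D₁/P₀ + g.
D₁ = 9.43 × (1 + 0.0454) = 9.8581.
r = 9.8581 / 101.18 + 0.0454 = 0.09743 + 0.0454 = 0.14283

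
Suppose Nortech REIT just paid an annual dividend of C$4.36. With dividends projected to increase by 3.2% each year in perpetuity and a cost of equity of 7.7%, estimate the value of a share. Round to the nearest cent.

C$99.99

Gordon growth model: P₀ = D₁/(r − g). D₁ = 4.36 × (1 + 0.032) = 4.4995.
P₀ = 4.4995 / (0.077 − 0.032) = 4.4995 / 0.045 = 99.9893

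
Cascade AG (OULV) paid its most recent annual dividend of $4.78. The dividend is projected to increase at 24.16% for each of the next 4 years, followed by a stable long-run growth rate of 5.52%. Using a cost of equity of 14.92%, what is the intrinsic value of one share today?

Two-stage DDM. Project D₁…D_4 at 0.2416, terminal growth 0.0552, discount at r = 0.1492.
D_1 = 5.9348
D_2 = 7.3687
D_3 = 9.1490
D_4 = 11.3594
Terminal value at t=4: TV = D_5/(r−g) = 11.9864/(0.1492−0.0552) = 127.5151
P₀ = 5.9348/(1+0.1492)^1 + 7.3687/(1+0.1492)^2 + 9.1490/(1+0.1492)^3 + 11.3594/(1+0.1492)^4 + 127.5151/(1+0.1492)^4 = 96.3953

$96.40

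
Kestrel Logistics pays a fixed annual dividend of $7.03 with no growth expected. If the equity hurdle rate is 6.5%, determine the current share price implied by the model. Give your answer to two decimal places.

Zero-growth DDM (perpetuity): P₀ = D/r = 7.03 / 0.065 = 108.1538

$108.15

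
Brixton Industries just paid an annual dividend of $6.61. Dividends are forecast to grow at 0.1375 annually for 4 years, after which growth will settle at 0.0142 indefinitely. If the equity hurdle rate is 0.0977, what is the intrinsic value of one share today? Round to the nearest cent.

Two-stage DDM. Project D₁…D_4 at 0.1375, terminal growth 0.0142, discount at r = 0.0977.
D_1 = 7.5189
D_2 = 8.5527
D_3 = 9.7287
D_4 = 11.0664
Terminal value at t=4: TV = D_5/(r−g) = 11.2236/(0.0977−0.0142) = 134.4139
P₀ = 7.5189/(1+0.0977)^1 + 8.5527/(1+0.0977)^2 + 9.7287/(1+0.0977)^3 + 11.0664/(1+0.0977)^4 + 134.4139/(1+0.0977)^4 = 121.5035

$121.50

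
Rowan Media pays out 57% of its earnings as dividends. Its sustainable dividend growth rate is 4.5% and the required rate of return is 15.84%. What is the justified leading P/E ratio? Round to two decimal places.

5.03

Justified leading P/E = b/(r−g) = 0.57/(0.1584−0.045) = 5.0265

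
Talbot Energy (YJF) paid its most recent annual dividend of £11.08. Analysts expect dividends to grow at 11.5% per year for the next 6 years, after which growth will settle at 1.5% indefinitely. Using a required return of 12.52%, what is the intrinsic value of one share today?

Two-stage DDM. Project D₁…D_6 at 0.115, terminal growth 0.015, discount at r = 0.1252.
D_1 = 12.3542
D_2 = 13.7749
D_3 = 15.3591
D_4 = 17.1253
D_5 = 19.0948
D_6 = 21.2907
Terminal value at t=6: TV = D_7/(r−g) = 21.6100/(0.1252−0.015) = 196.0981
P₀ = 12.3542/(1+0.1252)^1 + 13.7749/(1+0.1252)^2 + 15.3591/(1+0.1252)^3 + 17.1253/(1+0.1252)^4 + 19.0948/(1+0.1252)^5 + 21.2907/(1+0.1252)^6 + 196.0981/(1+0.1252)^6 = 161.0286

£161.03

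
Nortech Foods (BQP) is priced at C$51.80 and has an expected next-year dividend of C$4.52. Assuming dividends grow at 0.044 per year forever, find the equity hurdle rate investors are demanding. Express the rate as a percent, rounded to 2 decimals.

Rearranging the constant-growth DDM: r = D₁/P₀ + g.
r = 4.5200 / 51.80 + 0.044 = 0.08726 + 0.044 = 0.13126

13.13%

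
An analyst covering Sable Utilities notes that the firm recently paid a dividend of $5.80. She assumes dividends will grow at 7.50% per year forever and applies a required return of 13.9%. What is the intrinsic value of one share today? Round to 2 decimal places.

$97.42

Gordon growth model: P₀ = D₁/(r − g). D₁ = 5.80 × (1 + 0.075) = 6.2350.
P₀ = 6.2350 / (0.139 − 0.075) = 6.2350 / 0.064 = 97.4219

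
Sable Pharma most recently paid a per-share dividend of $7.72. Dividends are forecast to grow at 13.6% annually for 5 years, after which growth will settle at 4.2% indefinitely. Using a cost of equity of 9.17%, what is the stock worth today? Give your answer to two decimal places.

Two-stage DDM. Project D₁…D_5 at 0.136, terminal growth 0.042, discount at r = 0.0917.
D_1 = 8.7699
D_2 = 9.9626
D_3 = 11.3175
D_4 = 12.8567
D_5 = 14.6052
Terminal value at t=5: TV = D_6/(r−g) = 15.2187/(0.0917−0.042) = 306.2106
P₀ = 8.7699/(1+0.0917)^1 + 9.9626/(1+0.0917)^2 + 11.3175/(1+0.0917)^3 + 12.8567/(1+0.0917)^4 + 14.6052/(1+0.0917)^5 + 306.2106/(1+0.0917)^5 = 241.0323

$241.03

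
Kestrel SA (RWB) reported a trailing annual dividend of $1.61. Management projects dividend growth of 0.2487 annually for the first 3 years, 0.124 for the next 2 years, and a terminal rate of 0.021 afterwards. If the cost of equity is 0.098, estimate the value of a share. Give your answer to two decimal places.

Three-stage DDM. Project D₁…D_5; terminal Gordon value at t=5 with g = 0.021; discount at r = 0.098.
D_1 = 2.0104
D_2 = 2.5104
D_3 = 3.1347
D_4 = 3.5234
D_5 = 3.9603
TV_5 = 4.0435/(0.098−0.021) = 52.5131
P₀ = Σ Dₜ/(1+r)ᵗ + TV_5/(1+r)^5 = 44.0915

$44.09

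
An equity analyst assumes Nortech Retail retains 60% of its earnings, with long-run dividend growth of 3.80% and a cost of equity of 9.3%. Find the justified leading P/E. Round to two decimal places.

7.27

Payout ratio b = 1 − 0.60 = 0.40.
Justified leading P/E = b/(r−g) = 0.40/(0.093−0.038) = 7.2727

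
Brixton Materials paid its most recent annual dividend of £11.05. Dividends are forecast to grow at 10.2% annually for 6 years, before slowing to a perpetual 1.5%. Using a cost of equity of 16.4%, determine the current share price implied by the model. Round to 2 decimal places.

£109.18

Two-stage DDM. Project D₁…D_6 at 0.102, terminal growth 0.015, discount at r = 0.164.
D_1 = 12.1771
D_2 = 13.4192
D_3 = 14.7879
D_4 = 16.2963
D_5 = 17.9585
D_6 = 19.7903
Terminal value at t=6: TV = D_7/(r−g) = 20.0871/(0.164−0.015) = 134.8130
P₀ = 12.1771/(1+0.164)^1 + 13.4192/(1+0.164)^2 + 14.7879/(1+0.164)^3 + 16.2963/(1+0.164)^4 + 17.9585/(1+0.164)^5 + 19.7903/(1+0.164)^6 + 134.8130/(1+0.164)^6 = 109.1824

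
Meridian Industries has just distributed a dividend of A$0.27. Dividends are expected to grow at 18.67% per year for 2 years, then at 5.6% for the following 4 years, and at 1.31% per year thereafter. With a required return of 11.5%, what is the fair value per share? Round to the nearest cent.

Three-stage DDM. Project D₁…D_6; terminal Gordon value at t=6 with g = 0.0131; discount at r = 0.115.
D_1 = 0.3204
D_2 = 0.3802
D_3 = 0.4015
D_4 = 0.4240
D_5 = 0.4478
D_6 = 0.4728
TV_6 = 0.4790/(0.115−0.0131) = 4.7009
P₀ = Σ Dₜ/(1+r)ᵗ + TV_6/(1+r)^6 = 4.1095

A$4.11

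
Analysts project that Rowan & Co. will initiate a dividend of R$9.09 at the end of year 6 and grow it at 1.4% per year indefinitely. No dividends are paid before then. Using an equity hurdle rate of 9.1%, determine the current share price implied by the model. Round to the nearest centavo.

R$76.37

Deferred-dividend DDM. At t=5 the remaining stream is a growing perpetuity with first payment D_6 = 9.09.
V_5 = D_6/(r−g) = 9.09/(0.091−0.014) = 118.0519
P₀ = V_5/(1+r)^5 = 118.0519/(1+0.091)^5 = 76.3747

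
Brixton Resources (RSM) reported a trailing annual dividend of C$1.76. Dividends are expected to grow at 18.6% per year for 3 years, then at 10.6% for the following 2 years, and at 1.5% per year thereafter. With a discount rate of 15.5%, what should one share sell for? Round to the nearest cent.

C$21.81

Three-stage DDM. Project D₁…D_5; terminal Gordon value at t=5 with g = 0.015; discount at r = 0.155.
D_1 = 2.0874
D_2 = 2.4756
D_3 = 2.9361
D_4 = 3.2473
D_5 = 3.5915
TV_5 = 3.6454/(0.155−0.015) = 26.0384
P₀ = Σ Dₜ/(1+r)ᵗ + TV_5/(1+r)^5 = 21.8085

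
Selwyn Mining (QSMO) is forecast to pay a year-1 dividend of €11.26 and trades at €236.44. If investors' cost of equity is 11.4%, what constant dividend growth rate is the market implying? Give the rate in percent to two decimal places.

From P₀ = D₁/(r − g), the implied growth is g = r − D₁/P₀.
g = 0.114 − 11.26/236.44 = 0.114 − 0.04762 = 0.06638

6.64%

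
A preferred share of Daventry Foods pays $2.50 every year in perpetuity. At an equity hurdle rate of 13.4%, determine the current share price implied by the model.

Zero-growth DDM (perpetuity): P₀ = D/r = 2.50 / 0.134 = 18.6567

$18.66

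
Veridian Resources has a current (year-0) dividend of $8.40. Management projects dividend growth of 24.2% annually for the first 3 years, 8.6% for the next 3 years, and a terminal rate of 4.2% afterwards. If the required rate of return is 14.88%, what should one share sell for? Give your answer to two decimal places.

Three-stage DDM. Project D₁…D_6; terminal Gordon value at t=6 with g = 0.042; discount at r = 0.1488.
D_1 = 10.4328
D_2 = 12.9575
D_3 = 16.0933
D_4 = 17.4773
D_5 = 18.9803
D_6 = 20.6126
TV_6 = 21.4784/(0.1488−0.042) = 201.1083
P₀ = Σ Dₜ/(1+r)ᵗ + TV_6/(1+r)^6 = 145.4934

$145.49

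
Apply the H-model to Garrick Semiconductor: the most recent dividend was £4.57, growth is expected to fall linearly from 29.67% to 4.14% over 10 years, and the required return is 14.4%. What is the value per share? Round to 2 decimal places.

£103.24

H-model: P₀ = D₀[(1+g_L) + H(g_S−g_L)]/(r−g_L), with H = 10/2 = 5.
P₀ = 4.57 × [(1+0.0414) + 5×(0.2967−0.0414)] / (0.144−0.0414)
   = 4.57 × 2.3179 / 0.1026 = 103.2437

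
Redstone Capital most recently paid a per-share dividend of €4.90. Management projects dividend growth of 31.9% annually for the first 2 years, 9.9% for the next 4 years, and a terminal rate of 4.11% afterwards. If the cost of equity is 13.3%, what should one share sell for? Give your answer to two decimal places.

Three-stage DDM. Project D₁…D_6; terminal Gordon value at t=6 with g = 0.0411; discount at r = 0.133.
D_1 = 6.4631
D_2 = 8.5248
D_3 = 9.3688
D_4 = 10.2963
D_5 = 11.3156
D_6 = 12.4359
TV_6 = 12.9470/(0.133−0.0411) = 140.8813
P₀ = Σ Dₜ/(1+r)ᵗ + TV_6/(1+r)^6 = 103.5748

€103.57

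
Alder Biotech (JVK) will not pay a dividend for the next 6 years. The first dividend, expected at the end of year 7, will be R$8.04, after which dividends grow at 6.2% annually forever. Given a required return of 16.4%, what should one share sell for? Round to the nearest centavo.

R$31.69

Deferred-dividend DDM. At t=6 the remaining stream is a growing perpetuity with first payment D_7 = 8.04.
V_6 = D_7/(r−g) = 8.04/(0.164−0.062) = 78.8235
P₀ = V_6/(1+r)^6 = 78.8235/(1+0.164)^6 = 31.6911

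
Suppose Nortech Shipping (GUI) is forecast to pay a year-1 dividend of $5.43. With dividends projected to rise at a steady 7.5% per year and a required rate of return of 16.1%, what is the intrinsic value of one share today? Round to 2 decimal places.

$63.14

Gordon growth model: P₀ = D₁/(r − g), with D₁ = 5.43 given directly.
P₀ = 5.4300 / (0.161 − 0.075) = 5.4300 / 0.086 = 63.1395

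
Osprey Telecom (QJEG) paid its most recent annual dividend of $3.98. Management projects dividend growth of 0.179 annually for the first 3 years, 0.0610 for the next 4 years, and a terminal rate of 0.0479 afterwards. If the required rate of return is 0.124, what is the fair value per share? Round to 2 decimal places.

Three-stage DDM. Project D₁…D_7; terminal Gordon value at t=7 with g = 0.0479; discount at r = 0.124.
D_1 = 4.6924
D_2 = 5.5324
D_3 = 6.5227
D_4 = 6.9205
D_5 = 7.3427
D_6 = 7.7906
D_7 = 8.2658
TV_7 = 8.6618/(0.124−0.0479) = 113.8207
P₀ = Σ Dₜ/(1+r)ᵗ + TV_7/(1+r)^7 = 79.3038

$79.30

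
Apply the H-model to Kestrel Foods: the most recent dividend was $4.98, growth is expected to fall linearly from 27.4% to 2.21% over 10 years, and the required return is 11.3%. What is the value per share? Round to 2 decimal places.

H-model: P₀ = D₀[(1+g_L) + H(g_S−g_L)]/(r−g_L), with H = 10/2 = 5.
P₀ = 4.98 × [(1+0.0221) + 5×(0.274−0.0221)] / (0.113−0.0221)
   = 4.98 × 2.2816 / 0.0909 = 124.9985

$125.00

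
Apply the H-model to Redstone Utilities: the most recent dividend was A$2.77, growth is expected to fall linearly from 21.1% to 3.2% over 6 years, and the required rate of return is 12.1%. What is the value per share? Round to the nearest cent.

H-model: P₀ = D₀[(1+g_L) + H(g_S−g_L)]/(r−g_L), with H = 6/2 = 3.
P₀ = 2.77 × [(1+0.032) + 3×(0.211−0.032)] / (0.121−0.032)
   = 2.77 × 1.5690 / 0.089 = 48.8329

A$48.83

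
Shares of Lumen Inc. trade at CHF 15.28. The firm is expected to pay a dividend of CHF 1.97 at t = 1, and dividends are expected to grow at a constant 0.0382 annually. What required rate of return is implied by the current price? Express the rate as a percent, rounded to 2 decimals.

16.71%

Rearranging the constant-growth DDM: r = D₁/P₀ + g.
r = 1.9700 / 15.28 + 0.0382 = 0.12893 + 0.0382 = 0.16713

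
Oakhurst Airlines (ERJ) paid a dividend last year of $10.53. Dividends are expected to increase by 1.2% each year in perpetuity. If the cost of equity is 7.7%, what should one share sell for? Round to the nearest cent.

$163.94

Gordon growth model: P₀ = D₁/(r − g). D₁ = 10.53 × (1 + 0.012) = 10.6564.
P₀ = 10.6564 / (0.077 − 0.012) = 10.6564 / 0.065 = 163.9440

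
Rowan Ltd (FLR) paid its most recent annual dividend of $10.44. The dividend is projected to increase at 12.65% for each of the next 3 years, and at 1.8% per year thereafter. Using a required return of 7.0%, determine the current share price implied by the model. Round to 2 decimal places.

Two-stage DDM. Project D₁…D_3 at 0.1265, terminal growth 0.018, discount at r = 0.07.
D_1 = 11.7607
D_2 = 13.2484
D_3 = 14.9243
Terminal value at t=3: TV = D_4/(r−g) = 15.1929/(0.07−0.018) = 292.1720
P₀ = 11.7607/(1+0.07)^1 + 13.2484/(1+0.07)^2 + 14.9243/(1+0.07)^3 + 292.1720/(1+0.07)^3 = 273.2449

$273.24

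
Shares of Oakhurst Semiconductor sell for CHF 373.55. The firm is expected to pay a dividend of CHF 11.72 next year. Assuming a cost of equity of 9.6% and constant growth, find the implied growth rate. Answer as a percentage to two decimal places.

6.46%

From P₀ = D₁/(r − g), the implied growth is g = r − D₁/P₀.
g = 0.096 − 11.72/373.55 = 0.096 − 0.03137 = 0.06463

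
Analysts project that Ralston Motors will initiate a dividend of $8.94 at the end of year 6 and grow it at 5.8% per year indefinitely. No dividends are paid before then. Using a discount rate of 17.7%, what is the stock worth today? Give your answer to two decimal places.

$33.26

Deferred-dividend DDM. At t=5 the remaining stream is a growing perpetuity with first payment D_6 = 8.94.
V_5 = D_6/(r−g) = 8.94/(0.177−0.058) = 75.1261
P₀ = V_5/(1+r)^5 = 75.1261/(1+0.177)^5 = 33.2589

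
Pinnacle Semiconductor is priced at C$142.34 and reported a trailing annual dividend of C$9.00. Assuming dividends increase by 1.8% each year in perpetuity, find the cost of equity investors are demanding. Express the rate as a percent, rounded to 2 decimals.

8.24%

Rearranging the constant-growth DDM: r = D₁/P₀ + g.
D₁ = 9.00 × (1 + 0.018) = 9.1620.
r = 9.1620 / 142.34 + 0.018 = 0.06437 + 0.018 = 0.08237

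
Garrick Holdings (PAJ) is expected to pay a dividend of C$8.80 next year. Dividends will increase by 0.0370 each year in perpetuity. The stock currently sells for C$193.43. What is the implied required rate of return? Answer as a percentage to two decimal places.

8.25%

Rearranging the constant-growth DDM: r = D₁/P₀ + g.
r = 8.8000 / 193.43 + 0.037 = 0.04549 + 0.037 = 0.08249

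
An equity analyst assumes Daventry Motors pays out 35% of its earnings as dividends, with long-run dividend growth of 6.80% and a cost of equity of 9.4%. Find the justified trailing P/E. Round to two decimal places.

14.38

Justified trailing P/E = b(1+g)/(r−g) = 0.35×(1+0.068)/(0.094−0.068) = 14.3769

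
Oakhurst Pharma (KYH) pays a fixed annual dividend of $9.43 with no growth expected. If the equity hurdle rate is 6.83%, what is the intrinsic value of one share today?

Zero-growth DDM (perpetuity): P₀ = D/r = 9.43 / 0.0683 = 138.0673

$138.07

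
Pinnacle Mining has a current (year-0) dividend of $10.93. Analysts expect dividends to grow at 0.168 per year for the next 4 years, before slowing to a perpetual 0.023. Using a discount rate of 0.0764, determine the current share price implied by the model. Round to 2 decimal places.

$344.14

Two-stage DDM. Project D₁…D_4 at 0.168, terminal growth 0.023, discount at r = 0.0764.
D_1 = 12.7662
D_2 = 14.9110
D_3 = 17.4160
D_4 = 20.3419
Terminal value at t=4: TV = D_5/(r−g) = 20.8098/(0.0764−0.023) = 389.6960
P₀ = 12.7662/(1+0.0764)^1 + 14.9110/(1+0.0764)^2 + 17.4160/(1+0.0764)^3 + 20.3419/(1+0.0764)^4 + 389.6960/(1+0.0764)^4 = 344.1364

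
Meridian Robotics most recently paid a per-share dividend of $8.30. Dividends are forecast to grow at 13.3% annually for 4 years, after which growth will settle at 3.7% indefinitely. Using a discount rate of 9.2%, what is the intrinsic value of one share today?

Two-stage DDM. Project D₁…D_4 at 0.133, terminal growth 0.037, discount at r = 0.092.
D_1 = 9.4039
D_2 = 10.6546
D_3 = 12.0717
D_4 = 13.6772
Terminal value at t=4: TV = D_5/(r−g) = 14.1833/(0.092−0.037) = 257.8777
P₀ = 9.4039/(1+0.092)^1 + 10.6546/(1+0.092)^2 + 12.0717/(1+0.092)^3 + 13.6772/(1+0.092)^4 + 257.8777/(1+0.092)^4 = 217.7879

$217.79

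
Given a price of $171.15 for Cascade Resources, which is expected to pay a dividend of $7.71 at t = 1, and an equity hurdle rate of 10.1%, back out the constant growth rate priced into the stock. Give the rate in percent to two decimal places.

5.60%

From P₀ = D₁/(r − g), the implied growth is g = r − D₁/P₀.
g = 0.101 − 7.71/171.15 = 0.101 − 0.04505 = 0.05595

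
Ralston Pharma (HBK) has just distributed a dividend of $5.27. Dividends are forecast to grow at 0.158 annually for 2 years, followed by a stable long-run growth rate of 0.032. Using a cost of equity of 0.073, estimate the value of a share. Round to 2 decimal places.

Two-stage DDM. Project D₁…D_2 at 0.158, terminal growth 0.032, discount at r = 0.073.
D_1 = 6.1027
D_2 = 7.0669
Terminal value at t=2: TV = D_3/(r−g) = 7.2930/(0.073−0.032) = 177.8785
P₀ = 6.1027/(1+0.073)^1 + 7.0669/(1+0.073)^2 + 177.8785/(1+0.073)^2 = 166.3239

$166.32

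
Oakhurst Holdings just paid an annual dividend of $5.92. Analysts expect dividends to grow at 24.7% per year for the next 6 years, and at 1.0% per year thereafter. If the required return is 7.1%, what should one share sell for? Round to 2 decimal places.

Two-stage DDM. Project D₁…D_6 at 0.247, terminal growth 0.01, discount at r = 0.071.
D_1 = 7.3822
D_2 = 9.2057
D_3 = 11.4794
D_4 = 14.3149
D_5 = 17.8506
D_6 = 22.2598
Terminal value at t=6: TV = D_7/(r−g) = 22.4824/(0.071−0.01) = 368.5632
P₀ = 7.3822/(1+0.071)^1 + 9.2057/(1+0.071)^2 + 11.4794/(1+0.071)^3 + 14.3149/(1+0.071)^4 + 17.8506/(1+0.071)^5 + 22.2598/(1+0.071)^6 + 368.5632/(1+0.071)^6 = 306.7771

$306.78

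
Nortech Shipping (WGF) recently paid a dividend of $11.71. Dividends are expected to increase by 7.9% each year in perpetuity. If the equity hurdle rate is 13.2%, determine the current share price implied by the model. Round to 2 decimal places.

Gordon growth model: P₀ = D₁/(r − g). D₁ = 11.71 × (1 + 0.079) = 12.6351.
P₀ = 12.6351 / (0.132 − 0.079) = 12.6351 / 0.053 = 238.3979

$238.40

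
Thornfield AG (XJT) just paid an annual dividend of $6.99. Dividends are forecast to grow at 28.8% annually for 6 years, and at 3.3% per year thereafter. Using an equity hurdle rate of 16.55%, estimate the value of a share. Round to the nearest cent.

$159.64

Two-stage DDM. Project D₁…D_6 at 0.288, terminal growth 0.033, discount at r = 0.1655.
D_1 = 9.0031
D_2 = 11.5960
D_3 = 14.9357
D_4 = 19.2371
D_5 = 24.7774
D_6 = 31.9133
Terminal value at t=6: TV = D_7/(r−g) = 32.9665/(0.1655−0.033) = 248.8037
P₀ = 9.0031/(1+0.1655)^1 + 11.5960/(1+0.1655)^2 + 14.9357/(1+0.1655)^3 + 19.2371/(1+0.1655)^4 + 24.7774/(1+0.1655)^5 + 31.9133/(1+0.1655)^6 + 248.8037/(1+0.1655)^6 = 159.6357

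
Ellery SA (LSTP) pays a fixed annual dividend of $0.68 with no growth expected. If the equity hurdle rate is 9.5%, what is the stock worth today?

Zero-growth DDM (perpetuity): P₀ = D/r = 0.68 / 0.095 = 7.1579

$7.16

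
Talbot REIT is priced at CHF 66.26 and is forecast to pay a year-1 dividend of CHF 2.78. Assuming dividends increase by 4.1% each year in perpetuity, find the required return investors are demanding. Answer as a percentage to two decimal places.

8.30%

Rearranging the constant-growth DDM: r = D₁/P₀ + g.
r = 2.7800 / 66.26 + 0.041 = 0.04196 + 0.041 = 0.08296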